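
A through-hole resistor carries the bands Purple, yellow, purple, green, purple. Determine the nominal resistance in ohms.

Violet → 7 (first significant figure)
Yellow → 4 (second significant figure)
Violet → 7 (third significant figure)
Green → ×10^5 multiplier
747 × 100000 = 74700000 Ω

74700000 Ω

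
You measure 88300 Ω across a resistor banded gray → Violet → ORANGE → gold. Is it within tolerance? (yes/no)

Grey → 8 (first significant figure)
Violet → 7 (second significant figure)
Orange → ×10^3 multiplier
Gold → ±5% tolerance
87 × 1000 = 87000 Ω
Allowed range: 82650 Ω to 91350 Ω.
88300 Ω lies inside that range.

yes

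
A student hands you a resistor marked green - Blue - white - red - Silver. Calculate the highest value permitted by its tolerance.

62590 Ω

Green → 5 (first significant figure)
Blue → 6 (second significant figure)
White → 9 (third significant figure)
Red → ×10^2 multiplier
Silver → ±10% tolerance
569 × 100 = 56900 Ω
Highest = 56900 × (1 + 10/100) = 62590 Ω.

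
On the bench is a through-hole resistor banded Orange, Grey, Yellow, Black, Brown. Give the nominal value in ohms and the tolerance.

Orange → 3 (first significant figure)
Grey → 8 (second significant figure)
Yellow → 4 (third significant figure)
Black → ×1 multiplier
Brown → ±1% tolerance
384 × 1 = 384 Ω

384 Ω ±1%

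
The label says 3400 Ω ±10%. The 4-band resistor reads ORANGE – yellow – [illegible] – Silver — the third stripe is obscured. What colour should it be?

3400 Ω = 34 × 10^2.
The third band is the multiplier, 10^2, which is red.

red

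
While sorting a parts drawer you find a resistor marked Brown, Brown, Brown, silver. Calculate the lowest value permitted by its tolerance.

99 Ω

Brown → 1 (first significant figure)
Brown → 1 (second significant figure)
Brown → ×10 multiplier
Silver → ±10% tolerance
11 × 10 = 110 Ω
Lowest = 110 × (1 − 10/100) = 99 Ω.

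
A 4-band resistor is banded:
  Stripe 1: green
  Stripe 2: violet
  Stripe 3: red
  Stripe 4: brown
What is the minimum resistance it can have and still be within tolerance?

Green → 5 (first significant figure)
Violet → 7 (second significant figure)
Red → ×10^2 multiplier
Brown → ±1% tolerance
57 × 100 = 5700 Ω
Minimum = 5700 × (1 − 1/100) = 5643 Ω.

5643 Ω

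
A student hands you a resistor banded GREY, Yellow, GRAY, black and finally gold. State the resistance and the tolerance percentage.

Grey → 8 (first significant figure)
Yellow → 4 (second significant figure)
Grey → 8 (third significant figure)
Black → ×1 multiplier
Gold → ±5% tolerance
848 × 1 = 848 Ω

848 Ω ±5%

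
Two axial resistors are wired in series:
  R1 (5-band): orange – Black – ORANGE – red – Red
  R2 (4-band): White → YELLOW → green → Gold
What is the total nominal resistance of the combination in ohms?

R1: orange, black, orange → 303; red ×10^2 → 30300 Ω.
R2: white, yellow → 94; green ×10^5 → 9400000 Ω.
Series: 30300 + 9400000 = 9430300 Ω.

9430300 Ω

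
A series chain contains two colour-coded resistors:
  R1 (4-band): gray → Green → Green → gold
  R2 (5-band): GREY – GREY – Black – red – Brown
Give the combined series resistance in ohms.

8588000 Ω

R1: grey, green → 85; green ×10^5 → 8500000 Ω.
R2: grey, grey, black → 880; red ×10^2 → 88000 Ω.
Series: 8500000 + 88000 = 8588000 Ω.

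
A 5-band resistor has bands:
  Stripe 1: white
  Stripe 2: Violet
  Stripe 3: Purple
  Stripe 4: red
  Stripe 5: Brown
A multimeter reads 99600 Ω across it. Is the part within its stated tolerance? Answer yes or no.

White → 9 (first significant figure)
Violet → 7 (second significant figure)
Violet → 7 (third significant figure)
Red → ×10^2 multiplier
Brown → ±1% tolerance
977 × 100 = 97700 Ω
Allowed range: 96723 Ω to 98677 Ω.
99600 Ω lies outside that range.

no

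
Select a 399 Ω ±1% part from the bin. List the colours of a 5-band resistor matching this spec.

399 Ω = 399 × 10^0.
3 → orange
9 → white
9 → white
Multiplier 10^0 → black.
±1% tolerance → brown.

orange, white, white, black, brown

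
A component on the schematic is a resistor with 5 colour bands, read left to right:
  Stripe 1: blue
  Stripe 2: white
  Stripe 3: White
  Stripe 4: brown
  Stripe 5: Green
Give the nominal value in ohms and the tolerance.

Blue → 6 (first significant figure)
White → 9 (second significant figure)
White → 9 (third significant figure)
Brown → ×10 multiplier
Green → ±0.5% tolerance
699 × 10 = 6990 Ω

6990 Ω ±0.5%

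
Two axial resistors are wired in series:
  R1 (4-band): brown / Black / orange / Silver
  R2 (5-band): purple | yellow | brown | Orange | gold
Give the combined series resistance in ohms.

R1: brown, black → 10; orange ×10^3 → 10000 Ω.
R2: violet, yellow, brown → 741; orange ×10^3 → 741000 Ω.
Series: 10000 + 741000 = 751000 Ω.

751000 Ω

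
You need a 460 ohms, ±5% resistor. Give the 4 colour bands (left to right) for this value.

yellow, blue, brown, gold

460 Ω = 46 × 10^1.
4 → yellow
6 → blue
Multiplier 10^1 → brown.
±5% tolerance → gold.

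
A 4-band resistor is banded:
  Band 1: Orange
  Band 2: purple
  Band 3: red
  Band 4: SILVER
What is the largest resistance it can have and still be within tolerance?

4070 Ω

Orange → 3 (first significant figure)
Violet → 7 (second significant figure)
Red → ×10^2 multiplier
Silver → ±10% tolerance
37 × 100 = 3700 Ω
Largest = 3700 × (1 + 10/100) = 4070 Ω.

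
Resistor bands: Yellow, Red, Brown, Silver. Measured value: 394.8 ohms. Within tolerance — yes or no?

Yellow → 4 (first significant figure)
Red → 2 (second significant figure)
Brown → ×10 multiplier
Silver → ±10% tolerance
42 × 10 = 420 Ω
Allowed range: 378 Ω to 462 Ω.
394.8 ohms lies inside that range.

yes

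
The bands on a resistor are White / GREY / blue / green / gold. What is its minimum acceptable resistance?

93670000 Ω

White → 9 (first significant figure)
Grey → 8 (second significant figure)
Blue → 6 (third significant figure)
Green → ×10^5 multiplier
Gold → ±5% tolerance
986 × 100000 = 98600000 Ω
Minimum = 98600000 × (1 − 5/100) = 93670000 Ω.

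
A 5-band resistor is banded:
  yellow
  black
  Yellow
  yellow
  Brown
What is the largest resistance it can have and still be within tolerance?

Yellow → 4 (first significant figure)
Black → 0 (second significant figure)
Yellow → 4 (third significant figure)
Yellow → ×10^4 multiplier
Brown → ±1% tolerance
404 × 10000 = 4040000 Ω
Largest = 4040000 × (1 + 1/100) = 4080400 Ω.

4080400 Ω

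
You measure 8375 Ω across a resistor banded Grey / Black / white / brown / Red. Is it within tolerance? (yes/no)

no

Grey → 8 (first significant figure)
Black → 0 (second significant figure)
White → 9 (third significant figure)
Brown → ×10 multiplier
Red → ±2% tolerance
809 × 10 = 8090 Ω
Allowed range: 7928.2 Ω to 8251.8 Ω.
8375 Ω lies outside that range.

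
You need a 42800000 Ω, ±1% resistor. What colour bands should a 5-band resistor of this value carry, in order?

yellow, red, grey, green, brown

42800000 Ω = 428 × 10^5.
4 → yellow
2 → red
8 → grey
Multiplier 10^5 → green.
±1% tolerance → brown.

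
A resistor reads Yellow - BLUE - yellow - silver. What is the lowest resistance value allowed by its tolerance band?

414000 Ω

Yellow → 4 (first significant figure)
Blue → 6 (second significant figure)
Yellow → ×10^4 multiplier
Silver → ±10% tolerance
46 × 10000 = 460000 Ω
Lowest = 460000 × (1 − 10/100) = 414000 Ω.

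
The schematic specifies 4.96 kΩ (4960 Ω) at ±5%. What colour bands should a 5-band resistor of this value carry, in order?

4960 Ω = 496 × 10^1.
4 → yellow
9 → white
6 → blue
Multiplier 10^1 → brown.
±5% tolerance → gold.

yellow, white, blue, brown, gold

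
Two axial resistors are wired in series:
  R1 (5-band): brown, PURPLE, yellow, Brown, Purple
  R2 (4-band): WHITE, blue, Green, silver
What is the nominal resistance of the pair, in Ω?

R1: brown, violet, yellow → 174; brown ×10 → 1740 Ω.
R2: white, blue → 96; green ×10^5 → 9600000 Ω.
Series: 1740 + 9600000 = 9601740 Ω.

9601740 Ω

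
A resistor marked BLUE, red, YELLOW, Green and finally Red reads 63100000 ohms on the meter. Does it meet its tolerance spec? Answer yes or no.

yes

Blue → 6 (first significant figure)
Red → 2 (second significant figure)
Yellow → 4 (third significant figure)
Green → ×10^5 multiplier
Red → ±2% tolerance
624 × 100000 = 62400000 Ω
Allowed range: 61152000 Ω to 63648000 Ω.
63100000 ohms lies inside that range.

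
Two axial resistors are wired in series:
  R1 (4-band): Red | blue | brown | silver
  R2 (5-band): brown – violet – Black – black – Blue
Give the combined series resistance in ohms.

430 Ω

R1: red, blue → 26; brown ×10 → 260 Ω.
R2: brown, violet, black → 170; black ×1 → 170 Ω.
Series: 260 + 170 = 430 Ω.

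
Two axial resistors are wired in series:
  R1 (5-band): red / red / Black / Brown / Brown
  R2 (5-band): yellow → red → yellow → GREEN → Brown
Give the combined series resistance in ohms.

R1: red, red, black → 220; brown ×10 → 2200 Ω.
R2: yellow, red, yellow → 424; green ×10^5 → 42400000 Ω.
Series: 2200 + 42400000 = 42402200 Ω.

42402200 Ω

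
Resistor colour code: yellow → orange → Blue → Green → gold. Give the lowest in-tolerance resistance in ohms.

Yellow → 4 (first significant figure)
Orange → 3 (second significant figure)
Blue → 6 (third significant figure)
Green → ×10^5 multiplier
Gold → ±5% tolerance
436 × 100000 = 43600000 Ω
Lowest = 43600000 × (1 − 5/100) = 41420000 Ω.

41420000 Ω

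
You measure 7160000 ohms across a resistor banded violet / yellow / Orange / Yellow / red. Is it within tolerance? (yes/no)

no

Violet → 7 (first significant figure)
Yellow → 4 (second significant figure)
Orange → 3 (third significant figure)
Yellow → ×10^4 multiplier
Red → ±2% tolerance
743 × 10000 = 7430000 Ω
Allowed range: 7281400 Ω to 7578600 Ω.
7160000 ohms lies outside that range.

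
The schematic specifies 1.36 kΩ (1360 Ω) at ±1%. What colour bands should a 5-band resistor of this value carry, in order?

1360 Ω = 136 × 10^1.
1 → brown
3 → orange
6 → blue
Multiplier 10^1 → brown.
±1% tolerance → brown.

brown, orange, blue, brown, brown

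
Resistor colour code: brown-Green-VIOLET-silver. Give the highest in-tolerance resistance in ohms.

Brown → 1 (first significant figure)
Green → 5 (second significant figure)
Violet → ×10^7 multiplier
Silver → ±10% tolerance
15 × 10000000 = 150000000 Ω
Highest = 150000000 × (1 + 10/100) = 165000000 Ω.

165000000 Ω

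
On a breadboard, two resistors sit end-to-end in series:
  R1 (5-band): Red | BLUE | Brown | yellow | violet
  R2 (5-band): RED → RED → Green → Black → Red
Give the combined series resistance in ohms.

2610225 Ω

R1: red, blue, brown → 261; yellow ×10^4 → 2610000 Ω.
R2: red, red, green → 225; black ×1 → 225 Ω.
Series: 2610000 + 225 = 2610225 Ω.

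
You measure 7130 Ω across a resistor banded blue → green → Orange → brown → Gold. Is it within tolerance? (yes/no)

no

Blue → 6 (first significant figure)
Green → 5 (second significant figure)
Orange → 3 (third significant figure)
Brown → ×10 multiplier
Gold → ±5% tolerance
653 × 10 = 6530 Ω
Allowed range: 6203.5 Ω to 6856.5 Ω.
7130 Ω lies outside that range.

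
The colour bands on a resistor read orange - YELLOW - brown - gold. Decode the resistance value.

340 Ω

Orange → 3 (first significant figure)
Yellow → 4 (second significant figure)
Brown → ×10 multiplier
34 × 10 = 340 Ω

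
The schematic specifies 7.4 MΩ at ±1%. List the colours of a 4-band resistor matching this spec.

violet, yellow, green, brown

7400000 Ω = 74 × 10^5.
7 → violet
4 → yellow
Multiplier 10^5 → green.
±1% tolerance → brown.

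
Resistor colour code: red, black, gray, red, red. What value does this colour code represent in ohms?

20800 Ω

Red → 2 (first significant figure)
Black → 0 (second significant figure)
Grey → 8 (third significant figure)
Red → ×10^2 multiplier
208 × 100 = 20800 Ω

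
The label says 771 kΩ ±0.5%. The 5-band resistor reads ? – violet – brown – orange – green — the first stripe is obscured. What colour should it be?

771000 Ω = 771 × 10^3.
The first band gives digit 7 of the significand, and 7 is violet.

violet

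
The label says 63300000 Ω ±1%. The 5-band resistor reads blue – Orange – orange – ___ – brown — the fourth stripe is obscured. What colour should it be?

63300000 Ω = 633 × 10^5.
The fourth band is the multiplier, 10^5, which is green.

green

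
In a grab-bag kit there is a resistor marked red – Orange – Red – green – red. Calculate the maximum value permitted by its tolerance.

23664000 Ω

Red → 2 (first significant figure)
Orange → 3 (second significant figure)
Red → 2 (third significant figure)
Green → ×10^5 multiplier
Red → ±2% tolerance
232 × 100000 = 23200000 Ω
Maximum = 23200000 × (1 + 2/100) = 23664000 Ω.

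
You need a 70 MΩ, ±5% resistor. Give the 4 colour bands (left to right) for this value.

violet, black, blue, gold

70000000 Ω = 70 × 10^6.
7 → violet
0 → black
Multiplier 10^6 → blue.
±5% tolerance → gold.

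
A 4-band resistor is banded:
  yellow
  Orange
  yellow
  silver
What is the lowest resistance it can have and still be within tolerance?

387000 Ω

Yellow → 4 (first significant figure)
Orange → 3 (second significant figure)
Yellow → ×10^4 multiplier
Silver → ±10% tolerance
43 × 10000 = 430000 Ω
Lowest = 430000 × (1 − 10/100) = 387000 Ω.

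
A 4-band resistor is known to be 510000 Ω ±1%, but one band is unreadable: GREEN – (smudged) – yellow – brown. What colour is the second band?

brown

510000 Ω = 51 × 10^4.
The second band gives digit 1 of the significand, and 1 is brown.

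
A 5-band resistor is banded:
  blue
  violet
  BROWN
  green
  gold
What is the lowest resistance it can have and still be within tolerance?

63745000 Ω

Blue → 6 (first significant figure)
Violet → 7 (second significant figure)
Brown → 1 (third significant figure)
Green → ×10^5 multiplier
Gold → ±5% tolerance
671 × 100000 = 67100000 Ω
Lowest = 67100000 × (1 − 5/100) = 63745000 Ω.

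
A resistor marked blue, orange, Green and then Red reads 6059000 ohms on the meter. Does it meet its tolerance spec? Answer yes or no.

no

Blue → 6 (first significant figure)
Orange → 3 (second significant figure)
Green → ×10^5 multiplier
Red → ±2% tolerance
63 × 100000 = 6300000 Ω
Allowed range: 6174000 Ω to 6426000 Ω.
6059000 ohms lies outside that range.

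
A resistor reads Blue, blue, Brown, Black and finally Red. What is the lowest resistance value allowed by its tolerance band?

Blue → 6 (first significant figure)
Blue → 6 (second significant figure)
Brown → 1 (third significant figure)
Black → ×1 multiplier
Red → ±2% tolerance
661 × 1 = 661 Ω
Lowest = 661 × (1 − 2/100) = 647.78 Ω.

647.78 Ω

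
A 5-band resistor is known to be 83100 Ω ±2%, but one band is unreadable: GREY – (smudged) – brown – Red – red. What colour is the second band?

83100 Ω = 831 × 10^2.
The second band gives digit 3 of the significand, and 3 is orange.

orange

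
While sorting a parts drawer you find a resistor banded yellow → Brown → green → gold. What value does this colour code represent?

Yellow → 4 (first significant figure)
Brown → 1 (second significant figure)
Green → ×10^5 multiplier
41 × 100000 = 4100000 Ω

4100000 Ω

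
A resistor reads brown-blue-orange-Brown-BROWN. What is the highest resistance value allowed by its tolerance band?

Brown → 1 (first significant figure)
Blue → 6 (second significant figure)
Orange → 3 (third significant figure)
Brown → ×10 multiplier
Brown → ±1% tolerance
163 × 10 = 1630 Ω
Highest = 1630 × (1 + 1/100) = 1646.3 Ω.

1646.3 Ω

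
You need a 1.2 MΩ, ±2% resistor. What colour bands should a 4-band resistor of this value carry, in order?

1200000 Ω = 12 × 10^5.
1 → brown
2 → red
Multiplier 10^5 → green.
±2% tolerance → red.

brown, red, green, red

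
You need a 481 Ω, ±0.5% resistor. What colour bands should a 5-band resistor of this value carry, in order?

yellow, grey, brown, black, green

481 Ω = 481 × 10^0.
4 → yellow
8 → grey
1 → brown
Multiplier 10^0 → black.
±0.5% tolerance → green.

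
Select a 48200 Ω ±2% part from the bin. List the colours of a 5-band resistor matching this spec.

48200 Ω = 482 × 10^2.
4 → yellow
8 → grey
2 → red
Multiplier 10^2 → red.
±2% tolerance → red.

yellow, grey, red, red, red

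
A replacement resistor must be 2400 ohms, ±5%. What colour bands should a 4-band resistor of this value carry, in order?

red, yellow, red, gold

2400 Ω = 24 × 10^2.
2 → red
4 → yellow
Multiplier 10^2 → red.
±5% tolerance → gold.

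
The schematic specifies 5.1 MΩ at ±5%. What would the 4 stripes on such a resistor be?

5100000 Ω = 51 × 10^5.
5 → green
1 → brown
Multiplier 10^5 → green.
±5% tolerance → gold.

green, brown, green, gold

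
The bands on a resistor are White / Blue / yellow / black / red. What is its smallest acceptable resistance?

944.72 Ω

White → 9 (first significant figure)
Blue → 6 (second significant figure)
Yellow → 4 (third significant figure)
Black → ×1 multiplier
Red → ±2% tolerance
964 × 1 = 964 Ω
Smallest = 964 × (1 − 2/100) = 944.72 Ω.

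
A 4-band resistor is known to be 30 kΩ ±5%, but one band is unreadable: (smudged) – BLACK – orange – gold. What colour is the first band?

orange

30000 Ω = 30 × 10^3.
The first band gives digit 3 of the significand, and 3 is orange.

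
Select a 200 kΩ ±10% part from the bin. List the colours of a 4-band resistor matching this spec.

red, black, yellow, silver

200000 Ω = 20 × 10^4.
2 → red
0 → black
Multiplier 10^4 → yellow.
±10% tolerance → silver.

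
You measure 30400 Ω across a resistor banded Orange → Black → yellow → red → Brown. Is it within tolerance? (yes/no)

Orange → 3 (first significant figure)
Black → 0 (second significant figure)
Yellow → 4 (third significant figure)
Red → ×10^2 multiplier
Brown → ±1% tolerance
304 × 100 = 30400 Ω
Allowed range: 30096 Ω to 30704 Ω.
30400 Ω lies inside that range.

yes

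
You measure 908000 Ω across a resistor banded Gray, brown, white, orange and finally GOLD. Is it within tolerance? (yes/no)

no

Grey → 8 (first significant figure)
Brown → 1 (second significant figure)
White → 9 (third significant figure)
Orange → ×10^3 multiplier
Gold → ±5% tolerance
819 × 1000 = 819000 Ω
Allowed range: 778050 Ω to 859950 Ω.
908000 Ω lies outside that range.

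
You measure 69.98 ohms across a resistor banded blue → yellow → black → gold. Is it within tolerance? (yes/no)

Blue → 6 (first significant figure)
Yellow → 4 (second significant figure)
Black → ×1 multiplier
Gold → ±5% tolerance
64 × 1 = 64 Ω
Allowed range: 60.8 Ω to 67.2 Ω.
69.98 ohms lies outside that range.

no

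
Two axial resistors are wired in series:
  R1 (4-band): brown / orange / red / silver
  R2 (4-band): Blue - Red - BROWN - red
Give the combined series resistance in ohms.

R1: brown, orange → 13; red ×10^2 → 1300 Ω.
R2: blue, red → 62; brown ×10 → 620 Ω.
Series: 1300 + 620 = 1920 Ω.

1920 Ω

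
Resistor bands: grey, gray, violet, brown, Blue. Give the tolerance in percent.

The last band, blue, is the tolerance band.
Blue corresponds to ±0.25%.

±0.25%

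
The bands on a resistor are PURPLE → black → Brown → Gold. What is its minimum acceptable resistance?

Violet → 7 (first significant figure)
Black → 0 (second significant figure)
Brown → ×10 multiplier
Gold → ±5% tolerance
70 × 10 = 700 Ω
Minimum = 700 × (1 − 5/100) = 665 Ω.

665 Ω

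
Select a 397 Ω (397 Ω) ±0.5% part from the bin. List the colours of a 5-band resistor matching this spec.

397 Ω = 397 × 10^0.
3 → orange
9 → white
7 → violet
Multiplier 10^0 → black.
±0.5% tolerance → green.

orange, white, violet, black, green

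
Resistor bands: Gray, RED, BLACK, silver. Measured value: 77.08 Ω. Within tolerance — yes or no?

yes

Grey → 8 (first significant figure)
Red → 2 (second significant figure)
Black → ×1 multiplier
Silver → ±10% tolerance
82 × 1 = 82 Ω
Allowed range: 73.8 Ω to 90.2 Ω.
77.08 Ω lies inside that range.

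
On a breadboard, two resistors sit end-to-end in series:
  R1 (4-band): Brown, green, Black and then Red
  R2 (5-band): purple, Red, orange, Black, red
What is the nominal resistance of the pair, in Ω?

R1: brown, green → 15; black ×1 → 15 Ω.
R2: violet, red, orange → 723; black ×1 → 723 Ω.
Series: 15 + 723 = 738 Ω.

738 Ω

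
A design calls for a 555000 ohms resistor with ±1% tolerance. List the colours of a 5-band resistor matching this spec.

555000 Ω = 555 × 10^3.
5 → green
5 → green
5 → green
Multiplier 10^3 → orange.
±1% tolerance → brown.

green, green, green, orange, brown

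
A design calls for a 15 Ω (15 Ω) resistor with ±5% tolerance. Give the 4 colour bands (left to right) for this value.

15 Ω = 15 × 10^0.
1 → brown
5 → green
Multiplier 10^0 → black.
±5% tolerance → gold.

brown, green, black, gold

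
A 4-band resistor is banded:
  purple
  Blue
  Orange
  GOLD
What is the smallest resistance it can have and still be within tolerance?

72200 Ω

Violet → 7 (first significant figure)
Blue → 6 (second significant figure)
Orange → ×10^3 multiplier
Gold → ±5% tolerance
76 × 1000 = 76000 Ω
Smallest = 76000 × (1 − 5/100) = 72200 Ω.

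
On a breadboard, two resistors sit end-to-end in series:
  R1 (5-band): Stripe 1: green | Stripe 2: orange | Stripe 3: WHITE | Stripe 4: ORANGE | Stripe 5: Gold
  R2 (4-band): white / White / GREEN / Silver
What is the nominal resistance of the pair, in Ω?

R1: green, orange, white → 539; orange ×10^3 → 539000 Ω.
R2: white, white → 99; green ×10^5 → 9900000 Ω.
Series: 539000 + 9900000 = 10439000 Ω.

10439000 Ω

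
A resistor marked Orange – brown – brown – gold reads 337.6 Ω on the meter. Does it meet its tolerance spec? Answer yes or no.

no

Orange → 3 (first significant figure)
Brown → 1 (second significant figure)
Brown → ×10 multiplier
Gold → ±5% tolerance
31 × 10 = 310 Ω
Allowed range: 294.5 Ω to 325.5 Ω.
337.6 Ω lies outside that range.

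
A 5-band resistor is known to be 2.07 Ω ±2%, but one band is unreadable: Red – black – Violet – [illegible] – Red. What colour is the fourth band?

silver

2.07 Ω = 207 × 10^-2.
The fourth band is the multiplier, 10^-2, which is silver.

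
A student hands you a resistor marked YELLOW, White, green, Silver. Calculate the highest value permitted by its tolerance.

5390000 Ω

Yellow → 4 (first significant figure)
White → 9 (second significant figure)
Green → ×10^5 multiplier
Silver → ±10% tolerance
49 × 100000 = 4900000 Ω
Highest = 4900000 × (1 + 10/100) = 5390000 Ω.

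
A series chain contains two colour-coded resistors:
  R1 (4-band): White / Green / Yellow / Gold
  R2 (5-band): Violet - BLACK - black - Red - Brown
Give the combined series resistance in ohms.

1020000 Ω

R1: white, green → 95; yellow ×10^4 → 950000 Ω.
R2: violet, black, black → 700; red ×10^2 → 70000 Ω.
Series: 950000 + 70000 = 1020000 Ω.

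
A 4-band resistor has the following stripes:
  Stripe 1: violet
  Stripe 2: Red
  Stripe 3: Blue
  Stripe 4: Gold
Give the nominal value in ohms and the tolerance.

Violet → 7 (first significant figure)
Red → 2 (second significant figure)
Blue → ×10^6 multiplier
Gold → ±5% tolerance
72 × 1000000 = 72000000 Ω

72000000 Ω ±5%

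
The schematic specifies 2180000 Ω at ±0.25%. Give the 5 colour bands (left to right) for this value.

2180000 Ω = 218 × 10^4.
2 → red
1 → brown
8 → grey
Multiplier 10^4 → yellow.
±0.25% tolerance → blue.

red, brown, grey, yellow, blue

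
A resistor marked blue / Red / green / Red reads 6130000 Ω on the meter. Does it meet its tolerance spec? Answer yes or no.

yes

Blue → 6 (first significant figure)
Red → 2 (second significant figure)
Green → ×10^5 multiplier
Red → ±2% tolerance
62 × 100000 = 6200000 Ω
Allowed range: 6076000 Ω to 6324000 Ω.
6130000 Ω lies inside that range.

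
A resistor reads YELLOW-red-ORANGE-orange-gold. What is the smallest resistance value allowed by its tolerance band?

401850 Ω

Yellow → 4 (first significant figure)
Red → 2 (second significant figure)
Orange → 3 (third significant figure)
Orange → ×10^3 multiplier
Gold → ±5% tolerance
423 × 1000 = 423000 Ω
Smallest = 423000 × (1 − 5/100) = 401850 Ω.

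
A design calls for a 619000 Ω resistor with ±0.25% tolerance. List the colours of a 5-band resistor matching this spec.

619000 Ω = 619 × 10^3.
6 → blue
1 → brown
9 → white
Multiplier 10^3 → orange.
±0.25% tolerance → blue.

blue, brown, white, orange, blue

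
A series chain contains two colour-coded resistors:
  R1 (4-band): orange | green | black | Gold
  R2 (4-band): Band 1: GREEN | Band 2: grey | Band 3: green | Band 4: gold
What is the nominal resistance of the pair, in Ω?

R1: orange, green → 35; black ×1 → 35 Ω.
R2: green, grey → 58; green ×10^5 → 5800000 Ω.
Series: 35 + 5800000 = 5800035 Ω.

5800035 Ω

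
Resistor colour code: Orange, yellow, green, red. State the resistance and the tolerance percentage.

3400000 Ω ±2%

Orange → 3 (first significant figure)
Yellow → 4 (second significant figure)
Green → ×10^5 multiplier
Red → ±2% tolerance
34 × 100000 = 3400000 Ω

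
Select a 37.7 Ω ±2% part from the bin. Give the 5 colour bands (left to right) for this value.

37.7 Ω = 377 × 10^-1.
3 → orange
7 → violet
7 → violet
Multiplier 10^-1 → gold.
±2% tolerance → red.

orange, violet, violet, gold, red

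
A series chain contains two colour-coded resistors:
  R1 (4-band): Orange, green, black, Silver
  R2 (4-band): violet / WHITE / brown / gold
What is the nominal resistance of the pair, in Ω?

825 Ω

R1: orange, green → 35; black ×1 → 35 Ω.
R2: violet, white → 79; brown ×10 → 790 Ω.
Series: 35 + 790 = 825 Ω.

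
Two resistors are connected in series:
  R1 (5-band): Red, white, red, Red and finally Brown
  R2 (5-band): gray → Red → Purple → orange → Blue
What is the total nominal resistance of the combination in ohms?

856200 Ω

R1: red, white, red → 292; red ×10^2 → 29200 Ω.
R2: grey, red, violet → 827; orange ×10^3 → 827000 Ω.
Series: 29200 + 827000 = 856200 Ω.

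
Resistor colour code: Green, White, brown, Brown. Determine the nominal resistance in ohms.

Green → 5 (first significant figure)
White → 9 (second significant figure)
Brown → ×10 multiplier
59 × 10 = 590 Ω

590 Ω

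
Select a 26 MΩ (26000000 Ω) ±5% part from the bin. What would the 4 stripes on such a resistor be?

red, blue, blue, gold

26000000 Ω = 26 × 10^6.
2 → red
6 → blue
Multiplier 10^6 → blue.
±5% tolerance → gold.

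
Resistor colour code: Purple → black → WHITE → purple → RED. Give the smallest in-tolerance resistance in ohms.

6948200000 Ω

Violet → 7 (first significant figure)
Black → 0 (second significant figure)
White → 9 (third significant figure)
Violet → ×10^7 multiplier
Red → ±2% tolerance
709 × 10000000 = 7090000000 Ω
Smallest = 7090000000 × (1 − 2/100) = 6948200000 Ω.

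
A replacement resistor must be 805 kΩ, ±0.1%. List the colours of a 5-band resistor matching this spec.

grey, black, green, orange, violet

805000 Ω = 805 × 10^3.
8 → grey
0 → black
5 → green
Multiplier 10^3 → orange.
±0.1% tolerance → violet.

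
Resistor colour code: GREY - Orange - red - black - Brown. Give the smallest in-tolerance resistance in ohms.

Grey → 8 (first significant figure)
Orange → 3 (second significant figure)
Red → 2 (third significant figure)
Black → ×1 multiplier
Brown → ±1% tolerance
832 × 1 = 832 Ω
Smallest = 832 × (1 − 1/100) = 823.68 Ω.

823.68 Ω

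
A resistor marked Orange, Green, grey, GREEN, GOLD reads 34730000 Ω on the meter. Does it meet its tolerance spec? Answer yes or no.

yes

Orange → 3 (first significant figure)
Green → 5 (second significant figure)
Grey → 8 (third significant figure)
Green → ×10^5 multiplier
Gold → ±5% tolerance
358 × 100000 = 35800000 Ω
Allowed range: 34010000 Ω to 37590000 Ω.
34730000 Ω lies inside that range.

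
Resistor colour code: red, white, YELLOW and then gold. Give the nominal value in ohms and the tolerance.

Red → 2 (first significant figure)
White → 9 (second significant figure)
Yellow → ×10^4 multiplier
Gold → ±5% tolerance
29 × 10000 = 290000 Ω

290000 Ω ±5%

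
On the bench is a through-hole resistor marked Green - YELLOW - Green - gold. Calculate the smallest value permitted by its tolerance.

Green → 5 (first significant figure)
Yellow → 4 (second significant figure)
Green → ×10^5 multiplier
Gold → ±5% tolerance
54 × 100000 = 5400000 Ω
Smallest = 5400000 × (1 − 5/100) = 5130000 Ω.

5130000 Ω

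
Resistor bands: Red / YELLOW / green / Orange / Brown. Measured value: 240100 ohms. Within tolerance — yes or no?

Red → 2 (first significant figure)
Yellow → 4 (second significant figure)
Green → 5 (third significant figure)
Orange → ×10^3 multiplier
Brown → ±1% tolerance
245 × 1000 = 245000 Ω
Allowed range: 242550 Ω to 247450 Ω.
240100 ohms lies outside that range.

no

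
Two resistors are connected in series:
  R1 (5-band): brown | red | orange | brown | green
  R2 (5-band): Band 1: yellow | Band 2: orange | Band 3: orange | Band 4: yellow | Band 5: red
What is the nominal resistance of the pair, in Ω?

R1: brown, red, orange → 123; brown ×10 → 1230 Ω.
R2: yellow, orange, orange → 433; yellow ×10^4 → 4330000 Ω.
Series: 1230 + 4330000 = 4331230 Ω.

4331230 Ω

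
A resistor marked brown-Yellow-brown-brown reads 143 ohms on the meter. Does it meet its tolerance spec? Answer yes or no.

no

Brown → 1 (first significant figure)
Yellow → 4 (second significant figure)
Brown → ×10 multiplier
Brown → ±1% tolerance
14 × 10 = 140 Ω
Allowed range: 138.6 Ω to 141.4 Ω.
143 ohms lies outside that range.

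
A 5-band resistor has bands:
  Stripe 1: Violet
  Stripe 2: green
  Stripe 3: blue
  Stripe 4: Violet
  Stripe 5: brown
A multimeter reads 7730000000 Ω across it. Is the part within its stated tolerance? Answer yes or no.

Violet → 7 (first significant figure)
Green → 5 (second significant figure)
Blue → 6 (third significant figure)
Violet → ×10^7 multiplier
Brown → ±1% tolerance
756 × 10000000 = 7560000000 Ω
Allowed range: 7484400000 Ω to 7635600000 Ω.
7730000000 Ω lies outside that range.

no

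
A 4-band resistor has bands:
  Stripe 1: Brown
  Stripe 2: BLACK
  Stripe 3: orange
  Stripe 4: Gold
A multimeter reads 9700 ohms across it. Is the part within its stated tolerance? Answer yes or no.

yes

Brown → 1 (first significant figure)
Black → 0 (second significant figure)
Orange → ×10^3 multiplier
Gold → ±5% tolerance
10 × 1000 = 10000 Ω
Allowed range: 9500 Ω to 10500 Ω.
9700 ohms lies inside that range.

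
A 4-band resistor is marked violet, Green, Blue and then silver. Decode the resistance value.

Violet → 7 (first significant figure)
Green → 5 (second significant figure)
Blue → ×10^6 multiplier
75 × 1000000 = 75000000 Ω

75000000 Ω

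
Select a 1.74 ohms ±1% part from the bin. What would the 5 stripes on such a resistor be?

1.74 Ω = 174 × 10^-2.
1 → brown
7 → violet
4 → yellow
Multiplier 10^-2 → silver.
±1% tolerance → brown.

brown, violet, yellow, silver, brown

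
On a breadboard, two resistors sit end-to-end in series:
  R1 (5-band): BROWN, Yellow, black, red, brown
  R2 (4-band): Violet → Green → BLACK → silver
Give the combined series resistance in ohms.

R1: brown, yellow, black → 140; red ×10^2 → 14000 Ω.
R2: violet, green → 75; black ×1 → 75 Ω.
Series: 14000 + 75 = 14075 Ω.

14075 Ω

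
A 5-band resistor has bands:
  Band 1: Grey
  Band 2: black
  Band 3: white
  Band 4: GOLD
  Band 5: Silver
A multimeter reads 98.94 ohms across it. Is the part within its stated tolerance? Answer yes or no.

Grey → 8 (first significant figure)
Black → 0 (second significant figure)
White → 9 (third significant figure)
Gold → ×0.1 multiplier
Silver → ±10% tolerance
809 × 0.1 = 80.9 Ω
Allowed range: 72.81 Ω to 88.99 Ω.
98.94 ohms lies outside that range.

no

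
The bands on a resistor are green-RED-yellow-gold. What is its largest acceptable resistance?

Green → 5 (first significant figure)
Red → 2 (second significant figure)
Yellow → ×10^4 multiplier
Gold → ±5% tolerance
52 × 10000 = 520000 Ω
Largest = 520000 × (1 + 5/100) = 546000 Ω.

546000 Ω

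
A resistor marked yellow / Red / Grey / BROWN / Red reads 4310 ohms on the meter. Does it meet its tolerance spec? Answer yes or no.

yes

Yellow → 4 (first significant figure)
Red → 2 (second significant figure)
Grey → 8 (third significant figure)
Brown → ×10 multiplier
Red → ±2% tolerance
428 × 10 = 4280 Ω
Allowed range: 4194.4 Ω to 4365.6 Ω.
4310 ohms lies inside that range.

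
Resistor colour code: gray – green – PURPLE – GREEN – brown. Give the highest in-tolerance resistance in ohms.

86557000 Ω

Grey → 8 (first significant figure)
Green → 5 (second significant figure)
Violet → 7 (third significant figure)
Green → ×10^5 multiplier
Brown → ±1% tolerance
857 × 100000 = 85700000 Ω
Highest = 85700000 × (1 + 1/100) = 86557000 Ω.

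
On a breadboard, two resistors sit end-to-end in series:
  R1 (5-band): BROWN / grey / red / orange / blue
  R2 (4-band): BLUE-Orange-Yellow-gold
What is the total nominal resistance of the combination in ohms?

812000 Ω

R1: brown, grey, red → 182; orange ×10^3 → 182000 Ω.
R2: blue, orange → 63; yellow ×10^4 → 630000 Ω.
Series: 182000 + 630000 = 812000 Ω.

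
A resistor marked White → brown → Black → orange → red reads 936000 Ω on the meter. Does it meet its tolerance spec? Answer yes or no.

White → 9 (first significant figure)
Brown → 1 (second significant figure)
Black → 0 (third significant figure)
Orange → ×10^3 multiplier
Red → ±2% tolerance
910 × 1000 = 910000 Ω
Allowed range: 891800 Ω to 928200 Ω.
936000 Ω lies outside that range.

no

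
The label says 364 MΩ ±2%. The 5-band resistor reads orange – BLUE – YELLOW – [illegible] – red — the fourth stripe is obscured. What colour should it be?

364000000 Ω = 364 × 10^6.
The fourth band is the multiplier, 10^6, which is blue.

blue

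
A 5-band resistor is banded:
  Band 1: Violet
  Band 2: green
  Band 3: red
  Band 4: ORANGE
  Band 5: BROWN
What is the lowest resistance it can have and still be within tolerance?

744480 Ω

Violet → 7 (first significant figure)
Green → 5 (second significant figure)
Red → 2 (third significant figure)
Orange → ×10^3 multiplier
Brown → ±1% tolerance
752 × 1000 = 752000 Ω
Lowest = 752000 × (1 − 1/100) = 744480 Ω.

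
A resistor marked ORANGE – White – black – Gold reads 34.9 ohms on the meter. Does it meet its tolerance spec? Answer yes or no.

Orange → 3 (first significant figure)
White → 9 (second significant figure)
Black → ×1 multiplier
Gold → ±5% tolerance
39 × 1 = 39 Ω
Allowed range: 37.05 Ω to 40.95 Ω.
34.9 ohms lies outside that range.

no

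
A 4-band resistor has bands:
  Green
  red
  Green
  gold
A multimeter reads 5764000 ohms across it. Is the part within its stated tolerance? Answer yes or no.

Green → 5 (first significant figure)
Red → 2 (second significant figure)
Green → ×10^5 multiplier
Gold → ±5% tolerance
52 × 100000 = 5200000 Ω
Allowed range: 4940000 Ω to 5460000 Ω.
5764000 ohms lies outside that range.

no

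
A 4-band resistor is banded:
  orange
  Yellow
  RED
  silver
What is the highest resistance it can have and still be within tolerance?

3740 Ω

Orange → 3 (first significant figure)
Yellow → 4 (second significant figure)
Red → ×10^2 multiplier
Silver → ±10% tolerance
34 × 100 = 3400 Ω
Highest = 3400 × (1 + 10/100) = 3740 Ω.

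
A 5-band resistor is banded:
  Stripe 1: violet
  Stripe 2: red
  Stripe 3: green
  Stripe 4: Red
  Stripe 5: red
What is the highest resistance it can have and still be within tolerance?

73950 Ω

Violet → 7 (first significant figure)
Red → 2 (second significant figure)
Green → 5 (third significant figure)
Red → ×10^2 multiplier
Red → ±2% tolerance
725 × 100 = 72500 Ω
Highest = 72500 × (1 + 2/100) = 73950 Ω.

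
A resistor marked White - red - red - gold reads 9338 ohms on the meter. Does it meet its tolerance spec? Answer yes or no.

White → 9 (first significant figure)
Red → 2 (second significant figure)
Red → ×10^2 multiplier
Gold → ±5% tolerance
92 × 100 = 9200 Ω
Allowed range: 8740 Ω to 9660 Ω.
9338 ohms lies inside that range.

yes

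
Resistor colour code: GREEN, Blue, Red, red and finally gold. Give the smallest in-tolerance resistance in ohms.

53390 Ω

Green → 5 (first significant figure)
Blue → 6 (second significant figure)
Red → 2 (third significant figure)
Red → ×10^2 multiplier
Gold → ±5% tolerance
562 × 100 = 56200 Ω
Smallest = 56200 × (1 − 5/100) = 53390 Ω.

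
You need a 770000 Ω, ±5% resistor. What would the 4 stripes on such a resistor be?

violet, violet, yellow, gold

770000 Ω = 77 × 10^4.
7 → violet
7 → violet
Multiplier 10^4 → yellow.
±5% tolerance → gold.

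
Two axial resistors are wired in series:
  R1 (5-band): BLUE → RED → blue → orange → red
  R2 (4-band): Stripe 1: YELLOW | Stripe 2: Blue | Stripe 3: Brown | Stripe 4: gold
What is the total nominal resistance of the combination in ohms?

R1: blue, red, blue → 626; orange ×10^3 → 626000 Ω.
R2: yellow, blue → 46; brown ×10 → 460 Ω.
Series: 626000 + 460 = 626460 Ω.

626460 Ω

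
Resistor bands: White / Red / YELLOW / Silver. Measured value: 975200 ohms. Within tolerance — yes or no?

White → 9 (first significant figure)
Red → 2 (second significant figure)
Yellow → ×10^4 multiplier
Silver → ±10% tolerance
92 × 10000 = 920000 Ω
Allowed range: 828000 Ω to 1012000 Ω.
975200 ohms lies inside that range.

yes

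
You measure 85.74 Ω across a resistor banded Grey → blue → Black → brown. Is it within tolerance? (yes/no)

Grey → 8 (first significant figure)
Blue → 6 (second significant figure)
Black → ×1 multiplier
Brown → ±1% tolerance
86 × 1 = 86 Ω
Allowed range: 85.14 Ω to 86.86 Ω.
85.74 Ω lies inside that range.

yes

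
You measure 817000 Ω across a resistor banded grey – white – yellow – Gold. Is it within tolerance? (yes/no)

no

Grey → 8 (first significant figure)
White → 9 (second significant figure)
Yellow → ×10^4 multiplier
Gold → ±5% tolerance
89 × 10000 = 890000 Ω
Allowed range: 845500 Ω to 934500 Ω.
817000 Ω lies outside that range.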